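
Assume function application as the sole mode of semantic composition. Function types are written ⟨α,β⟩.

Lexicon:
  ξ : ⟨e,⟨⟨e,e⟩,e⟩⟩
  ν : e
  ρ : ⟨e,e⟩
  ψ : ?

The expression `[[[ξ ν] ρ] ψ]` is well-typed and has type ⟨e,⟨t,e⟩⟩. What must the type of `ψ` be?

⟨e,⟨e,⟨t,e⟩⟩⟩

At [[[ξ ν] ρ] ψ] (required: ⟨e,⟨t,e⟩⟩): [[ξ ν] ρ] is e, which is not a function with range ⟨e,⟨t,e⟩⟩; hence ψ is the functor — type ⟨e,⟨e,⟨t,e⟩⟩⟩.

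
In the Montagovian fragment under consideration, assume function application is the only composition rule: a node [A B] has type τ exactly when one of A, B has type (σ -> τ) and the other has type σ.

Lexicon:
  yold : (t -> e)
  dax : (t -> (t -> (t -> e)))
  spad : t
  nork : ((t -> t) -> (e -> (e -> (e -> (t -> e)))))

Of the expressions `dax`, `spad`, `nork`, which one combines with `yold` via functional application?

dax : (t -> (t -> (t -> e))) — neither side's domain matches the other.
spad — combines: yold : (t -> e) takes spad : t as argument, giving e.
nork : ((t -> t) -> (e -> (e -> (e -> (t -> e))))) — neither side's domain matches the other.

spad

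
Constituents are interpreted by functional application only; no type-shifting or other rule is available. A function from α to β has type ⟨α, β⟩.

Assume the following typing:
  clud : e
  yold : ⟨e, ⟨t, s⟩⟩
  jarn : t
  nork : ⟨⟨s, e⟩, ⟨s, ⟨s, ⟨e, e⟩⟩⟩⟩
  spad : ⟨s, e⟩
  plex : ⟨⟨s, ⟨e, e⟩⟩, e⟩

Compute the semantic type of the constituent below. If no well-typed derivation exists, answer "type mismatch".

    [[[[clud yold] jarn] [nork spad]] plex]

[clud yold] — yold of type ⟨e, ⟨t, s⟩⟩ combines with clud of type e: type ⟨t, s⟩.
[[clud yold] jarn] — [clud yold] of type ⟨t, s⟩ combines with jarn of type t: type s.
[nork spad] — nork of type ⟨⟨s, e⟩, ⟨s, ⟨s, ⟨e, e⟩⟩⟩⟩ combines with spad of type ⟨s, e⟩: type ⟨s, ⟨s, ⟨e, e⟩⟩⟩.
[[[clud yold] jarn] [nork spad]] — [nork spad] of type ⟨s, ⟨s, ⟨e, e⟩⟩⟩ combines with [[clud yold] jarn] of type s: type ⟨s, ⟨e, e⟩⟩.
[[[[clud yold] jarn] [nork spad]] plex] — plex of type ⟨⟨s, ⟨e, e⟩⟩, e⟩ combines with [[[clud yold] jarn] [nork spad]] of type ⟨s, ⟨e, e⟩⟩: type e.

e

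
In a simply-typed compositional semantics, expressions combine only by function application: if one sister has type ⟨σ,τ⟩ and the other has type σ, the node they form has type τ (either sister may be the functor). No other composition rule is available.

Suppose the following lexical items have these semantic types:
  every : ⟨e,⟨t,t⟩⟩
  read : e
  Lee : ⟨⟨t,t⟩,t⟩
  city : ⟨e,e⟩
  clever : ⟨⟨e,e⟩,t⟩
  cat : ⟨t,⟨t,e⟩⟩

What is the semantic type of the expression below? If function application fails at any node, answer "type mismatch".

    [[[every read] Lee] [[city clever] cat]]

e

At [every read], every : ⟨e,⟨t,t⟩⟩ takes read : e, giving ⟨t,t⟩.
At [[every read] Lee], Lee : ⟨⟨t,t⟩,t⟩ takes [every read] : ⟨t,t⟩, giving t.
At [city clever], clever : ⟨⟨e,e⟩,t⟩ takes city : ⟨e,e⟩, giving t.
At [[city clever] cat], cat : ⟨t,⟨t,e⟩⟩ takes [city clever] : t, giving ⟨t,e⟩.
At [[[every read] Lee] [[city clever] cat]], [[city clever] cat] : ⟨t,e⟩ takes [[every read] Lee] : t, giving e.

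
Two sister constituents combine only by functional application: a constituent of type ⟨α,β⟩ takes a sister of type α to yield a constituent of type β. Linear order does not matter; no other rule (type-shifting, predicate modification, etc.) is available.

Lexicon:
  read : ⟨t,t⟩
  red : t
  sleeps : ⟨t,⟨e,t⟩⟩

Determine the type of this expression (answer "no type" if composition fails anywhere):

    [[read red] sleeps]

At [read red], read : ⟨t,t⟩ takes red : t, giving t.
At [[read red] sleeps], sleeps : ⟨t,⟨e,t⟩⟩ takes [read red] : t, giving ⟨e,t⟩.

⟨e,t⟩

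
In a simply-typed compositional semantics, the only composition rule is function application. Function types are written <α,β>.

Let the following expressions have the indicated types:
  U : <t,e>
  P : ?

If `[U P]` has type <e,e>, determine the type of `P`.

[U P] must have type <e,e>. The sister U has type <t,e>; that is not a function onto <e,e>, so P must be the functor, of type <<t,e>,<e,e>>.

<<t,e>,<e,e>>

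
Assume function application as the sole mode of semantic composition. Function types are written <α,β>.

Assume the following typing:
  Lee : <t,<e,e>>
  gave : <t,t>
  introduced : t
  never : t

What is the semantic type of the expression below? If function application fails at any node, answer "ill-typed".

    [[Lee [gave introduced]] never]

ill-typed

[gave introduced]: gave is <t,t>, introduced is t; result t.
[Lee [gave introduced]]: Lee is <t,<e,e>>, [gave introduced] is t; result <e,e>.
At [[Lee [gave introduced]] never]: neither <e,e> nor t can take the other as argument; the node is ill-typed.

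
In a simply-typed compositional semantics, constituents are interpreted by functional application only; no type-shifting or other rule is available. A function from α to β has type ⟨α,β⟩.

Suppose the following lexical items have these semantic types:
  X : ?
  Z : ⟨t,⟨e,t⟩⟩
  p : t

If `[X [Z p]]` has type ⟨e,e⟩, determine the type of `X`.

⟨⟨e,t⟩,⟨e,e⟩⟩

At [X [Z p]] (required: ⟨e,e⟩): [Z p] is ⟨e,t⟩, which is not a function with range ⟨e,e⟩; hence X is the functor — type ⟨⟨e,t⟩,⟨e,e⟩⟩.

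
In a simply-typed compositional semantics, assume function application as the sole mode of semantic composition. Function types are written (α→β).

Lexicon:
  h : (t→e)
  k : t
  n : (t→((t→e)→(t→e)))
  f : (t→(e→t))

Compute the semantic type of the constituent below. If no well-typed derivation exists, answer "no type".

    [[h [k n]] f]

[k n]: (t→((t→e)→(t→e))) applied to t yields ((t→e)→(t→e)).
[h [k n]]: ((t→e)→(t→e)) applied to (t→e) yields (t→e).
[[h [k n]] f]: (t→e) and (t→(e→t)) cannot combine by function application — type clash.

no type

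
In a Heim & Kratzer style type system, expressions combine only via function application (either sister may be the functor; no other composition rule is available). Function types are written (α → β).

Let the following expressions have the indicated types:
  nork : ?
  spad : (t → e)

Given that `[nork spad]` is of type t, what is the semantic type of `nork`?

((t → e) → t)

For [nork spad] to have type t with spad of type (t → e), nork must be the function: nork : ((t → e) → t).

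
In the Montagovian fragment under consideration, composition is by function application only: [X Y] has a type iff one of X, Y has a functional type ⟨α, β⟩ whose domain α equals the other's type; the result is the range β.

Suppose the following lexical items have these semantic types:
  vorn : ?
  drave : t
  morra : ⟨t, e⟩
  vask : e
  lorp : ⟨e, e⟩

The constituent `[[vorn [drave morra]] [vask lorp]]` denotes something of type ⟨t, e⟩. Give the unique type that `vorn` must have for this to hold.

⟨e, ⟨e, ⟨t, e⟩⟩⟩

[[vorn [drave morra]] [vask lorp]] is required to be ⟨t, e⟩. [vask lorp] : e cannot yield ⟨t, e⟩ as functor, so [vorn [drave morra]] : ⟨e, ⟨t, e⟩⟩.
[vorn [drave morra]] is required to be ⟨e, ⟨t, e⟩⟩. [drave morra] : e cannot yield ⟨e, ⟨t, e⟩⟩ as functor, so vorn : ⟨e, ⟨e, ⟨t, e⟩⟩⟩.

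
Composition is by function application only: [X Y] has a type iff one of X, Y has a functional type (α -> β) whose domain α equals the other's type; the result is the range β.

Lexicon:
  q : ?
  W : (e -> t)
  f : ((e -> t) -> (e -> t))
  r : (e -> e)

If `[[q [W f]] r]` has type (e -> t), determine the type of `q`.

[[q [W f]] r] is required to be (e -> t). r : (e -> e) cannot yield (e -> t) as functor, so [q [W f]] : ((e -> e) -> (e -> t)).
[q [W f]] is required to be ((e -> e) -> (e -> t)). [W f] : (e -> t) cannot yield ((e -> e) -> (e -> t)) as functor, so q : ((e -> t) -> ((e -> e) -> (e -> t))).

((e -> t) -> ((e -> e) -> (e -> t)))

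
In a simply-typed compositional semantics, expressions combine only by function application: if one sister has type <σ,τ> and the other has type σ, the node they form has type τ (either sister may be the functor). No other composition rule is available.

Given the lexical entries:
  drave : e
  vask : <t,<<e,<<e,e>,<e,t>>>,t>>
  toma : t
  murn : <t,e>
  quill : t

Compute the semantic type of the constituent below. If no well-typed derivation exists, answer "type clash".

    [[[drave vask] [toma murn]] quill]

type clash

At [drave vask]: neither e nor <t,<<e,<<e,e>,<e,t>>>,t>> can take the other as argument; the node is ill-typed.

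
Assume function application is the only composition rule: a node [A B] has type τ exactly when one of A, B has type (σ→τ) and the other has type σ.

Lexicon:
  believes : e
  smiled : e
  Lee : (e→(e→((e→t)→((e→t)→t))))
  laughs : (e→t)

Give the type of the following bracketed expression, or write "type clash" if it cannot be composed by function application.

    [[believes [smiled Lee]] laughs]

((e→t)→t)

At [smiled Lee], Lee : (e→(e→((e→t)→((e→t)→t)))) takes smiled : e, giving (e→((e→t)→((e→t)→t))).
At [believes [smiled Lee]], [smiled Lee] : (e→((e→t)→((e→t)→t))) takes believes : e, giving ((e→t)→((e→t)→t)).
At [[believes [smiled Lee]] laughs], [believes [smiled Lee]] : ((e→t)→((e→t)→t)) takes laughs : (e→t), giving ((e→t)→t).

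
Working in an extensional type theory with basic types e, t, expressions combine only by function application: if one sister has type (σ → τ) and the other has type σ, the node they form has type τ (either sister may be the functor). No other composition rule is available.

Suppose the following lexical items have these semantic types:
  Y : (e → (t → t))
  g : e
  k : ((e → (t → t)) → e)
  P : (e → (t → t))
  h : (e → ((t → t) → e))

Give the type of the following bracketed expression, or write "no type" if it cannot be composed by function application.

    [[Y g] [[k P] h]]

[Y g] — Y of type (e → (t → t)) combines with g of type e: type (t → t).
[k P] — k of type ((e → (t → t)) → e) combines with P of type (e → (t → t)): type e.
[[k P] h] — h of type (e → ((t → t) → e)) combines with [k P] of type e: type ((t → t) → e).
[[Y g] [[k P] h]] — [[k P] h] of type ((t → t) → e) combines with [Y g] of type (t → t): type e.

e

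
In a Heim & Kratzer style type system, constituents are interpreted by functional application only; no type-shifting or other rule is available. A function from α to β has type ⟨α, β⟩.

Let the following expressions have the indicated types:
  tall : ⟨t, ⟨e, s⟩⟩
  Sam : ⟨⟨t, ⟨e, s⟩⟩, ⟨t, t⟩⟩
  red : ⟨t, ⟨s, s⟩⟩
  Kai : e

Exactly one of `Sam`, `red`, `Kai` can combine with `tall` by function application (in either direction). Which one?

Sam

Sam — combines: Sam : ⟨⟨t, ⟨e, s⟩⟩, ⟨t, t⟩⟩ takes tall : ⟨t, ⟨e, s⟩⟩ as argument, giving ⟨t, t⟩.
red : ⟨t, ⟨s, s⟩⟩ — tall needs t; red needs t; neither fits.
Kai : e — tall needs t; Kai needs nothing (atomic); neither fits.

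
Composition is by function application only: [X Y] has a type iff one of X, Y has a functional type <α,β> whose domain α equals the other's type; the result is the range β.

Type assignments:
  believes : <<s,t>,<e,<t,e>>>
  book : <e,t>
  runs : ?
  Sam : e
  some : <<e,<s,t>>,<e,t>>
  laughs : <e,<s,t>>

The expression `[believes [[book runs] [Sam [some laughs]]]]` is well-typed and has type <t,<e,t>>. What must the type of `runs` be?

<<e,t>,<t,<<<s,t>,<e,<t,e>>>,<t,<e,t>>>>>

[believes [[book runs] [Sam [some laughs]]]] is required to be <t,<e,t>>. believes : <<s,t>,<e,<t,e>>> cannot yield <t,<e,t>> as functor, so [[book runs] [Sam [some laughs]]] : <<<s,t>,<e,<t,e>>>,<t,<e,t>>>.
[[book runs] [Sam [some laughs]]] is required to be <<<s,t>,<e,<t,e>>>,<t,<e,t>>>. [Sam [some laughs]] : t cannot yield <<<s,t>,<e,<t,e>>>,<t,<e,t>>> as functor, so [book runs] : <t,<<<s,t>,<e,<t,e>>>,<t,<e,t>>>>.
[book runs] is required to be <t,<<<s,t>,<e,<t,e>>>,<t,<e,t>>>>. book : <e,t> cannot yield <t,<<<s,t>,<e,<t,e>>>,<t,<e,t>>>> as functor, so runs : <<e,t>,<t,<<<s,t>,<e,<t,e>>>,<t,<e,t>>>>>.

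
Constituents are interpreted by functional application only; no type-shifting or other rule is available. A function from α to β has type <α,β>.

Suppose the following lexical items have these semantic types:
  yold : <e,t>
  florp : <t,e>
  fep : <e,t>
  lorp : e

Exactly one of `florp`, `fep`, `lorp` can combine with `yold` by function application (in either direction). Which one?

lorp

florp : <t,e> — does not combine with yold.
fep : <e,t> — does not combine with yold.
lorp — combines: yold : <e,t> takes lorp : e as argument, giving t.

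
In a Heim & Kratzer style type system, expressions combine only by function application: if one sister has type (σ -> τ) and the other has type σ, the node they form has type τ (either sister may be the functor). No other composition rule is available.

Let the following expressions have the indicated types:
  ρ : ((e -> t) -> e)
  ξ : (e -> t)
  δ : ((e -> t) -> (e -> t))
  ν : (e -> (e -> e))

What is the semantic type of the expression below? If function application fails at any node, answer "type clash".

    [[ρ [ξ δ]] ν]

At [ξ δ], δ : ((e -> t) -> (e -> t)) takes ξ : (e -> t), giving (e -> t).
At [ρ [ξ δ]], ρ : ((e -> t) -> e) takes [ξ δ] : (e -> t), giving e.
At [[ρ [ξ δ]] ν], ν : (e -> (e -> e)) takes [ρ [ξ δ]] : e, giving (e -> e).

(e -> e)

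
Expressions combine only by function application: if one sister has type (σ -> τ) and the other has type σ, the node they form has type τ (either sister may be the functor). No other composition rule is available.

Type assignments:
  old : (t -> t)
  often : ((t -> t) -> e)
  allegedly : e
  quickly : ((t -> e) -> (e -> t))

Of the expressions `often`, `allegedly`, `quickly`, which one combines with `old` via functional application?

often — combines: often : ((t -> t) -> e) takes old : (t -> t) as argument, giving e.
allegedly : e — old needs t; allegedly needs nothing (atomic); neither fits.
quickly : ((t -> e) -> (e -> t)) — old needs t; quickly needs (t -> e); neither fits.

often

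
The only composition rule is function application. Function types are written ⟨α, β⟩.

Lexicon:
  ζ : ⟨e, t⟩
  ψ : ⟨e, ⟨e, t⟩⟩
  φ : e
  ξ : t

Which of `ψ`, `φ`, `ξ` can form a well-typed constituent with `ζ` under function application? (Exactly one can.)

ψ : ⟨e, ⟨e, t⟩⟩ — neither side's domain matches the other.
φ — combines: ζ : ⟨e, t⟩ takes φ : e as argument, giving t.
ξ : t — neither side's domain matches the other.

φ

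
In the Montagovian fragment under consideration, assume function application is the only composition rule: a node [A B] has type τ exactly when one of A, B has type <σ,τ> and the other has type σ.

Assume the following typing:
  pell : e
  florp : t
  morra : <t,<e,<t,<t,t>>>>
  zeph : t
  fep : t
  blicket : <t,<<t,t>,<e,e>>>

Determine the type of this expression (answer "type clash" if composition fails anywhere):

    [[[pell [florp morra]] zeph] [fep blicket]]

[florp morra] — morra of type <t,<e,<t,<t,t>>>> combines with florp of type t: type <e,<t,<t,t>>>.
[pell [florp morra]] — [florp morra] of type <e,<t,<t,t>>> combines with pell of type e: type <t,<t,t>>.
[[pell [florp morra]] zeph] — [pell [florp morra]] of type <t,<t,t>> combines with zeph of type t: type <t,t>.
[fep blicket] — blicket of type <t,<<t,t>,<e,e>>> combines with fep of type t: type <<t,t>,<e,e>>.
[[[pell [florp morra]] zeph] [fep blicket]] — [fep blicket] of type <<t,t>,<e,e>> combines with [[pell [florp morra]] zeph] of type <t,t>: type <e,e>.

<e,e>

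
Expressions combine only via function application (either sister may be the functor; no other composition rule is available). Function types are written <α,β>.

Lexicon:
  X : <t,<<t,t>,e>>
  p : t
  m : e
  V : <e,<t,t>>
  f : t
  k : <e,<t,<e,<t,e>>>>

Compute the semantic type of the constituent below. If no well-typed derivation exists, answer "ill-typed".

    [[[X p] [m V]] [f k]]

At [X p], X : <t,<<t,t>,e>> takes p : t, giving <<t,t>,e>.
At [m V], V : <e,<t,t>> takes m : e, giving <t,t>.
At [[X p] [m V]], [X p] : <<t,t>,e> takes [m V] : <t,t>, giving e.
[f k]: t and <e,<t,<e,<t,e>>>> cannot combine by function application — type clash.

ill-typed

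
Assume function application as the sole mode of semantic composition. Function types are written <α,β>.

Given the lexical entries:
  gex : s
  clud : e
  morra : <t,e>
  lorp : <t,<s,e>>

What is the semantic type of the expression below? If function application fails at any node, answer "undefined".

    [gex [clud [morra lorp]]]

undefined

[morra lorp]: <t,e> with <t,<s,e>> — neither is a function whose domain matches the other; composition fails here.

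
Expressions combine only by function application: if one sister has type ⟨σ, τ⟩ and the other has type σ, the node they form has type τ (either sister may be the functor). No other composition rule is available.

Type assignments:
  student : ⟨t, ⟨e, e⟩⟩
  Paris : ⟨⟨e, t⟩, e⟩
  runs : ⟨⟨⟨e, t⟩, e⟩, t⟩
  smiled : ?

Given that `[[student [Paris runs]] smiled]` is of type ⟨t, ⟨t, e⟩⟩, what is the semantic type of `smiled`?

⟨⟨e, e⟩, ⟨t, ⟨t, e⟩⟩⟩

[[student [Paris runs]] smiled] must have type ⟨t, ⟨t, e⟩⟩. The sister [student [Paris runs]] has type ⟨e, e⟩; that is not a function onto ⟨t, ⟨t, e⟩⟩, so smiled must be the functor, of type ⟨⟨e, e⟩, ⟨t, ⟨t, e⟩⟩⟩.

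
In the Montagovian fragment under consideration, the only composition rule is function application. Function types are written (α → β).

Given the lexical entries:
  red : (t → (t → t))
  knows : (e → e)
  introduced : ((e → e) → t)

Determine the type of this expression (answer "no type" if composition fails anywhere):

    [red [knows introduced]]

(t → t)

[knows introduced]: ((e → e) → t) applied to (e → e) yields t.
[red [knows introduced]]: (t → (t → t)) applied to t yields (t → t).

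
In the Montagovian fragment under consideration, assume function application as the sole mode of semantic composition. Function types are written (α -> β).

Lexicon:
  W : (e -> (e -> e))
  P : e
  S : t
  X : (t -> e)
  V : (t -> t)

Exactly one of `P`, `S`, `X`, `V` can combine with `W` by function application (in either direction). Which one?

P — combines: W : (e -> (e -> e)) takes P : e as argument, giving (e -> e).
S : t — no; W wants e, and S wants nothing (atomic).
X : (t -> e) — no; W wants e, and X wants t.
V : (t -> t) — no; W wants e, and V wants t.

P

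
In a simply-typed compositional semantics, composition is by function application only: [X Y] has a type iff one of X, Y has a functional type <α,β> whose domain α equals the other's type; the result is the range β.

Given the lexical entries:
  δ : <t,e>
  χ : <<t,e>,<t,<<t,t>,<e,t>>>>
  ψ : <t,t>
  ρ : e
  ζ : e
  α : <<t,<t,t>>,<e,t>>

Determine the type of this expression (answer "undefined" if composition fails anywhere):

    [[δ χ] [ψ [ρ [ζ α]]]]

undefined

[δ χ]: <<t,e>,<t,<<t,t>,<e,t>>>> applied to <t,e> yields <t,<<t,t>,<e,t>>>.
At [ζ α]: neither e nor <<t,<t,t>>,<e,t>> can take the other as argument; the node is ill-typed.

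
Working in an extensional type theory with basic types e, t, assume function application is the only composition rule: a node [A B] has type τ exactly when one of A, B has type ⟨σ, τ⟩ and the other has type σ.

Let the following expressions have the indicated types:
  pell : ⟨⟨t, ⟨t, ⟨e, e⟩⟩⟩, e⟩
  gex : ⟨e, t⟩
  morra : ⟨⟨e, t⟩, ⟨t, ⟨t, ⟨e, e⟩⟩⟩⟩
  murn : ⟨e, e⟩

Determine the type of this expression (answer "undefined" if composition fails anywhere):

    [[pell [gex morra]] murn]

[gex morra]: functor morra : ⟨⟨e, t⟩, ⟨t, ⟨t, ⟨e, e⟩⟩⟩⟩, argument gex : ⟨e, t⟩; result ⟨t, ⟨t, ⟨e, e⟩⟩⟩.
[pell [gex morra]]: functor pell : ⟨⟨t, ⟨t, ⟨e, e⟩⟩⟩, e⟩, argument [gex morra] : ⟨t, ⟨t, ⟨e, e⟩⟩⟩; result e.
[[pell [gex morra]] murn]: functor murn : ⟨e, e⟩, argument [pell [gex morra]] : e; result e.

e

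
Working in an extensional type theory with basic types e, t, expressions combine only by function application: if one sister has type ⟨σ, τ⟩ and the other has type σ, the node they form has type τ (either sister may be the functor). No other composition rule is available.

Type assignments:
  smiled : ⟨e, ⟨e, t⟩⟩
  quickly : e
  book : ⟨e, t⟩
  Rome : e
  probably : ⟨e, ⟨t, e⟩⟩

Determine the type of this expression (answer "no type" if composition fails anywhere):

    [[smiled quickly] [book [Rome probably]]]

no type

[smiled quickly]: ⟨e, ⟨e, t⟩⟩ applied to e yields ⟨e, t⟩.
[Rome probably]: ⟨e, ⟨t, e⟩⟩ applied to e yields ⟨t, e⟩.
[book [Rome probably]]: ⟨e, t⟩ with ⟨t, e⟩ — neither is a function whose domain matches the other; composition fails here.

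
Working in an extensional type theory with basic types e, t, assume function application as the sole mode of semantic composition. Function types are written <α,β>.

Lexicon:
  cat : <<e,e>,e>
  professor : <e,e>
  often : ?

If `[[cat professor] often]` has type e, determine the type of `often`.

[[cat professor] often] must have type e. The sister [cat professor] has type e; that is not a function onto e, so often must be the functor, of type <e,e>.

<e,e>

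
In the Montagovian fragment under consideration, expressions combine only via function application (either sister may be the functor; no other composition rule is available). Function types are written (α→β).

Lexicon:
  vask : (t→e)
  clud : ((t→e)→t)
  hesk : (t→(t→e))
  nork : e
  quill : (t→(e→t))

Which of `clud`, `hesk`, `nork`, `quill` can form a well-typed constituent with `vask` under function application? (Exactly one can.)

clud

clud — combines: clud : ((t→e)→t) takes vask : (t→e) as argument, giving t.
hesk : (t→(t→e)) — vask needs t; hesk needs t; neither fits.
nork : e — vask needs t; nork needs nothing (atomic); neither fits.
quill : (t→(e→t)) — vask needs t; quill needs t; neither fits.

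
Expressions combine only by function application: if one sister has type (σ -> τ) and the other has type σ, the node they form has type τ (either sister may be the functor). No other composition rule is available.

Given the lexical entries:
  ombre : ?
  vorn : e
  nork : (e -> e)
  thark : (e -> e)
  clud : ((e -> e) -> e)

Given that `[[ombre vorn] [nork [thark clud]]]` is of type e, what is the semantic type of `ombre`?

(e -> (e -> e))

For [[ombre vorn] [nork [thark clud]]] to have type e with [nork [thark clud]] of type e, [ombre vorn] must be the function: [ombre vorn] : (e -> e).
For [ombre vorn] to have type (e -> e) with vorn of type e, ombre must be the function: ombre : (e -> (e -> e)).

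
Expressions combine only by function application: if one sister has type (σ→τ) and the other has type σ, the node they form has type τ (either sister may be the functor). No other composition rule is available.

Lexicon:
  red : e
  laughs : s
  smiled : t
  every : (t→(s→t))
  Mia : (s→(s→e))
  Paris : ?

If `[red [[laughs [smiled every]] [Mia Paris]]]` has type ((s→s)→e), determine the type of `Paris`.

((s→(s→e))→(t→(e→((s→s)→e))))

[red [[laughs [smiled every]] [Mia Paris]]] must have type ((s→s)→e). The sister red has type e; that is not a function onto ((s→s)→e), so [[laughs [smiled every]] [Mia Paris]] must be the functor, of type (e→((s→s)→e)).
[[laughs [smiled every]] [Mia Paris]] must have type (e→((s→s)→e)). The sister [laughs [smiled every]] has type t; that is not a function onto (e→((s→s)→e)), so [Mia Paris] must be the functor, of type (t→(e→((s→s)→e))).
[Mia Paris] must have type (t→(e→((s→s)→e))). The sister Mia has type (s→(s→e)); that is not a function onto (t→(e→((s→s)→e))), so Paris must be the functor, of type ((s→(s→e))→(t→(e→((s→s)→e)))).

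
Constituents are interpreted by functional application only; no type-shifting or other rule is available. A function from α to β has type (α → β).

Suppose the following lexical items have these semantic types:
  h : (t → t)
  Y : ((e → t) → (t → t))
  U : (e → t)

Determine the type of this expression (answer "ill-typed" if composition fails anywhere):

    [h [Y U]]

[Y U]: ((e → t) → (t → t)) applied to (e → t) yields (t → t).
[h [Y U]]: (t → t) and (t → t) cannot combine by function application — type clash.

ill-typed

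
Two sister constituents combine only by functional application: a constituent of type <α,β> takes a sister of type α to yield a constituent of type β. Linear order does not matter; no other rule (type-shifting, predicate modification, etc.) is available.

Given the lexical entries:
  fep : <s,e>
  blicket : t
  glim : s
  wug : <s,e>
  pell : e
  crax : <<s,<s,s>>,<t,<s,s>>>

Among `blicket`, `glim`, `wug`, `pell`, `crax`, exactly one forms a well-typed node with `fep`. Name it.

glim

blicket : t — fep needs s; blicket needs nothing (atomic); neither fits.
glim — combines: fep : <s,e> takes glim : s as argument, giving e.
wug : <s,e> — fep needs s; wug needs s; neither fits.
pell : e — fep needs s; pell needs nothing (atomic); neither fits.
crax : <<s,<s,s>>,<t,<s,s>>> — fep needs s; crax needs <s,<s,s>>; neither fits.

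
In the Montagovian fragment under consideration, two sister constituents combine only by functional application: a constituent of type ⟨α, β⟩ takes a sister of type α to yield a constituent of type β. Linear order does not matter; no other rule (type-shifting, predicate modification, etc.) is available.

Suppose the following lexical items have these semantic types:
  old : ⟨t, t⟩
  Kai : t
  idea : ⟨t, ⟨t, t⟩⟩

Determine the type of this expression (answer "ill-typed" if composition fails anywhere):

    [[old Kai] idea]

[old Kai]: old is ⟨t, t⟩, Kai is t; result t.
[[old Kai] idea]: idea is ⟨t, ⟨t, t⟩⟩, [old Kai] is t; result ⟨t, t⟩.

⟨t, t⟩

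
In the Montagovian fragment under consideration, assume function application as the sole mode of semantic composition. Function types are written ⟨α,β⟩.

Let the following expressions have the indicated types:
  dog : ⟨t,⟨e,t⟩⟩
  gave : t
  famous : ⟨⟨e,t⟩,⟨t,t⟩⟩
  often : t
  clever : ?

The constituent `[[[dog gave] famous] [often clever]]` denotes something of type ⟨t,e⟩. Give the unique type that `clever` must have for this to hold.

For [[[dog gave] famous] [often clever]] to have type ⟨t,e⟩ with [[dog gave] famous] of type ⟨t,t⟩, [often clever] must be the function: [often clever] : ⟨⟨t,t⟩,⟨t,e⟩⟩.
For [often clever] to have type ⟨⟨t,t⟩,⟨t,e⟩⟩ with often of type t, clever must be the function: clever : ⟨t,⟨⟨t,t⟩,⟨t,e⟩⟩⟩.

⟨t,⟨⟨t,t⟩,⟨t,e⟩⟩⟩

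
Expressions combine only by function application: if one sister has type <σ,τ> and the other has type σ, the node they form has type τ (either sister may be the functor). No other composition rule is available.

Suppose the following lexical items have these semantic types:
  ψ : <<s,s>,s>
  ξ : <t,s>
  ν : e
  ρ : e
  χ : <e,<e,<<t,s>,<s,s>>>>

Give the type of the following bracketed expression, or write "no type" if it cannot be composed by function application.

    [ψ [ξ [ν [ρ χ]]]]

[ρ χ]: <e,<e,<<t,s>,<s,s>>>> applied to e yields <e,<<t,s>,<s,s>>>.
[ν [ρ χ]]: <e,<<t,s>,<s,s>>> applied to e yields <<t,s>,<s,s>>.
[ξ [ν [ρ χ]]]: <<t,s>,<s,s>> applied to <t,s> yields <s,s>.
[ψ [ξ [ν [ρ χ]]]]: <<s,s>,s> applied to <s,s> yields s.

s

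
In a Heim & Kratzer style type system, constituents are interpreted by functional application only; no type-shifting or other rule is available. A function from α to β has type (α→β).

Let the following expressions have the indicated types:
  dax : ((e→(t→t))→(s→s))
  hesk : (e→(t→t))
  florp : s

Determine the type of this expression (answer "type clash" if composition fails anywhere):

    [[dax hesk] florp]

At [dax hesk], dax : ((e→(t→t))→(s→s)) takes hesk : (e→(t→t)), giving (s→s).
At [[dax hesk] florp], [dax hesk] : (s→s) takes florp : s, giving s.

s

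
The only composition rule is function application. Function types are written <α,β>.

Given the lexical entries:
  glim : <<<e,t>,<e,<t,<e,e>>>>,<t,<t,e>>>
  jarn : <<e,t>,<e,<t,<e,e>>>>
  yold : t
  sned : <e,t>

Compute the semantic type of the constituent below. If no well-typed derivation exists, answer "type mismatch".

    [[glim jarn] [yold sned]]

type mismatch

[glim jarn] — glim of type <<<e,t>,<e,<t,<e,e>>>>,<t,<t,e>>> combines with jarn of type <<e,t>,<e,<t,<e,e>>>>: type <t,<t,e>>.
At [yold sned]: neither t nor <e,t> can take the other as argument; the node is ill-typed.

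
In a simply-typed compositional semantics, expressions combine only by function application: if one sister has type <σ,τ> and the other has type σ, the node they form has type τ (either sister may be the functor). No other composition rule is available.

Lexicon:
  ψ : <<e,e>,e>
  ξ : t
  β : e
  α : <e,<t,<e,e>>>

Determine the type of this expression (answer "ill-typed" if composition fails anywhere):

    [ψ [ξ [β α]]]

e

[β α]: <e,<t,<e,e>>> applied to e yields <t,<e,e>>.
[ξ [β α]]: <t,<e,e>> applied to t yields <e,e>.
[ψ [ξ [β α]]]: <<e,e>,e> applied to <e,e> yields e.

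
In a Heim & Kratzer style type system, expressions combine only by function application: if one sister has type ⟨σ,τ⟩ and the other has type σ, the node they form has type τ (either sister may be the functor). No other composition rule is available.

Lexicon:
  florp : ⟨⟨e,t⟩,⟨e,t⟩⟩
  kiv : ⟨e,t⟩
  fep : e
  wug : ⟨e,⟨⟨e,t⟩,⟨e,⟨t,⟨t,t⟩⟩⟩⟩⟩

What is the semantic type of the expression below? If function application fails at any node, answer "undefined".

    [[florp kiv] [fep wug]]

⟨e,⟨t,⟨t,t⟩⟩⟩

[florp kiv] — florp of type ⟨⟨e,t⟩,⟨e,t⟩⟩ combines with kiv of type ⟨e,t⟩: type ⟨e,t⟩.
[fep wug] — wug of type ⟨e,⟨⟨e,t⟩,⟨e,⟨t,⟨t,t⟩⟩⟩⟩⟩ combines with fep of type e: type ⟨⟨e,t⟩,⟨e,⟨t,⟨t,t⟩⟩⟩⟩.
[[florp kiv] [fep wug]] — [fep wug] of type ⟨⟨e,t⟩,⟨e,⟨t,⟨t,t⟩⟩⟩⟩ combines with [florp kiv] of type ⟨e,t⟩: type ⟨e,⟨t,⟨t,t⟩⟩⟩.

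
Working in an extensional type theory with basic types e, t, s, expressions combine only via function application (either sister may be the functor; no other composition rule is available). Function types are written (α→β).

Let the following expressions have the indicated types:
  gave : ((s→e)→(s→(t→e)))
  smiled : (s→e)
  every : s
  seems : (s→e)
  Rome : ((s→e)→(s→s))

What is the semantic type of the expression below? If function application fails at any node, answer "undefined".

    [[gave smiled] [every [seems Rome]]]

(t→e)

[gave smiled]: gave is ((s→e)→(s→(t→e))), smiled is (s→e); result (s→(t→e)).
[seems Rome]: Rome is ((s→e)→(s→s)), seems is (s→e); result (s→s).
[every [seems Rome]]: [seems Rome] is (s→s), every is s; result s.
[[gave smiled] [every [seems Rome]]]: [gave smiled] is (s→(t→e)), [every [seems Rome]] is s; result (t→e).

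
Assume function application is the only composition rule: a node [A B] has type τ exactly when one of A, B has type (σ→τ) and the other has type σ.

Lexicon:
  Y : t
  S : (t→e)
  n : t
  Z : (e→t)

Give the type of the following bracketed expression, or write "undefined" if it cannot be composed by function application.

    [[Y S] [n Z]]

At [Y S], S : (t→e) takes Y : t, giving e.
At [n Z]: neither t nor (e→t) can take the other as argument; the node is ill-typed.

undefined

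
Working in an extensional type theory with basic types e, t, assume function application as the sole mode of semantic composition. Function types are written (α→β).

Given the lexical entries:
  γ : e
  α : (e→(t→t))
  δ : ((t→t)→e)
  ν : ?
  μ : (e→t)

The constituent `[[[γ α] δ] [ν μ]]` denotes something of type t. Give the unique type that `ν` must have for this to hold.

For [[[γ α] δ] [ν μ]] to have type t with [[γ α] δ] of type e, [ν μ] must be the function: [ν μ] : (e→t).
For [ν μ] to have type (e→t) with μ of type (e→t), ν must be the function: ν : ((e→t)→(e→t)).

((e→t)→(e→t))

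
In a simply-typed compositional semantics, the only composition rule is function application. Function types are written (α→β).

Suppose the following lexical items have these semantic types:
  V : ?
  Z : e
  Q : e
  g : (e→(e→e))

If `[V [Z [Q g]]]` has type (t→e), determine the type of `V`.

[V [Z [Q g]]] is required to be (t→e). [Z [Q g]] : e cannot yield (t→e) as functor, so V : (e→(t→e)).

(e→(t→e))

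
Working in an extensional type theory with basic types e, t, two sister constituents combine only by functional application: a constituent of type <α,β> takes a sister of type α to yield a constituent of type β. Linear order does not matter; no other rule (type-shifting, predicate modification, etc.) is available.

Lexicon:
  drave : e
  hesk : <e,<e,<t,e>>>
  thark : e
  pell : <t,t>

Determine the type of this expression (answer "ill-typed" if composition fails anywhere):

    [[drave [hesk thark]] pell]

[hesk thark]: <e,<e,<t,e>>> applied to e yields <e,<t,e>>.
[drave [hesk thark]]: <e,<t,e>> applied to e yields <t,e>.
[[drave [hesk thark]] pell]: <t,e> with <t,t> — neither is a function whose domain matches the other; composition fails here.

ill-typed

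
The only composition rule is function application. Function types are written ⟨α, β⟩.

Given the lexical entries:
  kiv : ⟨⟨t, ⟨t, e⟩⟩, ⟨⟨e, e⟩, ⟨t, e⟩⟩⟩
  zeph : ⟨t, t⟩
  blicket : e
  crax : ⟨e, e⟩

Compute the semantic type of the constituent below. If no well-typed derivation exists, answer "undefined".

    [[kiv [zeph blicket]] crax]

[zeph blicket]: ⟨t, t⟩ with e — neither is a function whose domain matches the other; composition fails here.

undefined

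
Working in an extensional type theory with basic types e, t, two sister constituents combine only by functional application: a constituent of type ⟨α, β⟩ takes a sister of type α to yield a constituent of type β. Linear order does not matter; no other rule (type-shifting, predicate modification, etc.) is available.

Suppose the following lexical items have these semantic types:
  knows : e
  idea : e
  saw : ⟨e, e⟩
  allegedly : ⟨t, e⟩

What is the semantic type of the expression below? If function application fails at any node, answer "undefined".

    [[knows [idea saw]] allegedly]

[idea saw]: functor saw : ⟨e, e⟩, argument idea : e; result e.
[knows [idea saw]]: e and e cannot combine by function application — type clash.

undefined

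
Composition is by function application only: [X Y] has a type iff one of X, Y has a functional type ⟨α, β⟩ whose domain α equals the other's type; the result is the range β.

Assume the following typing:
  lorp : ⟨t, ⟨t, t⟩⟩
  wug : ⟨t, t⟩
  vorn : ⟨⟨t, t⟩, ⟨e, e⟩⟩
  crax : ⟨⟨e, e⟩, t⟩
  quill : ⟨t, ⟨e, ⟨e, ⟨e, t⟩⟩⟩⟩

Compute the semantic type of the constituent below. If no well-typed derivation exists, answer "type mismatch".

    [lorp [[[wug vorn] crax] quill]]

At [wug vorn], vorn : ⟨⟨t, t⟩, ⟨e, e⟩⟩ takes wug : ⟨t, t⟩, giving ⟨e, e⟩.
At [[wug vorn] crax], crax : ⟨⟨e, e⟩, t⟩ takes [wug vorn] : ⟨e, e⟩, giving t.
At [[[wug vorn] crax] quill], quill : ⟨t, ⟨e, ⟨e, ⟨e, t⟩⟩⟩⟩ takes [[wug vorn] crax] : t, giving ⟨e, ⟨e, ⟨e, t⟩⟩⟩.
[lorp [[[wug vorn] crax] quill]]: ⟨t, ⟨t, t⟩⟩ and ⟨e, ⟨e, ⟨e, t⟩⟩⟩ cannot combine by function application — type clash.

type mismatch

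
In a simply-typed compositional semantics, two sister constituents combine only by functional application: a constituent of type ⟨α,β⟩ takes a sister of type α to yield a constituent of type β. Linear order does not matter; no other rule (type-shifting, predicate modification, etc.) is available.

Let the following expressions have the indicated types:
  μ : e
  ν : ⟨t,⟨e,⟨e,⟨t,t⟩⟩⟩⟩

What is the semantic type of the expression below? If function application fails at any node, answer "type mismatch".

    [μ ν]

type mismatch

[μ ν]: e and ⟨t,⟨e,⟨e,⟨t,t⟩⟩⟩⟩ cannot combine by function application — type clash.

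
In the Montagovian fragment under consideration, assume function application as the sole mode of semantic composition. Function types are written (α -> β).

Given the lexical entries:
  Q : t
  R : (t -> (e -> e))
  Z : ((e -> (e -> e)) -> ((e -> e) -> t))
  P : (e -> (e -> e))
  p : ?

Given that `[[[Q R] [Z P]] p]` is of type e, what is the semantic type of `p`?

(t -> e)

[[[Q R] [Z P]] p] must have type e. The sister [[Q R] [Z P]] has type t; that is not a function onto e, so p must be the functor, of type (t -> e).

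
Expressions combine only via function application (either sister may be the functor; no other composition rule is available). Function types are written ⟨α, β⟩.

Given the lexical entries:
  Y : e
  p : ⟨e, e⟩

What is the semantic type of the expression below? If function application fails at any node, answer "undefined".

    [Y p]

[Y p] — p of type ⟨e, e⟩ combines with Y of type e: type e.

e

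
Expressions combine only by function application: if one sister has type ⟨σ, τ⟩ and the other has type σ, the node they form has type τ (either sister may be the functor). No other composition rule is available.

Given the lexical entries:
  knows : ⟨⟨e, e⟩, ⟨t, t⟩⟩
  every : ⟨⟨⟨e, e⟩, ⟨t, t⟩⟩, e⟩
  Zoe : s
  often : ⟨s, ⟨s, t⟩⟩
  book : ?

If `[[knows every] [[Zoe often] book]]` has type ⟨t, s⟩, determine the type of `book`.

⟨⟨s, t⟩, ⟨e, ⟨t, s⟩⟩⟩

At [[knows every] [[Zoe often] book]] (required: ⟨t, s⟩): [knows every] is e, which is not a function with range ⟨t, s⟩; hence [[Zoe often] book] is the functor — type ⟨e, ⟨t, s⟩⟩.
At [[Zoe often] book] (required: ⟨e, ⟨t, s⟩⟩): [Zoe often] is ⟨s, t⟩, which is not a function with range ⟨e, ⟨t, s⟩⟩; hence book is the functor — type ⟨⟨s, t⟩, ⟨e, ⟨t, s⟩⟩⟩.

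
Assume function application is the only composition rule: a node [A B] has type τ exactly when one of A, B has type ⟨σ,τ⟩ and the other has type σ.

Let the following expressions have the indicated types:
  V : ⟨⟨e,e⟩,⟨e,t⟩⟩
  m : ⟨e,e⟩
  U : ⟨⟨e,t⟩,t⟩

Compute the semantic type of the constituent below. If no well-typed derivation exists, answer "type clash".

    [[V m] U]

[V m]: functor V : ⟨⟨e,e⟩,⟨e,t⟩⟩, argument m : ⟨e,e⟩; result ⟨e,t⟩.
[[V m] U]: functor U : ⟨⟨e,t⟩,t⟩, argument [V m] : ⟨e,t⟩; result t.

t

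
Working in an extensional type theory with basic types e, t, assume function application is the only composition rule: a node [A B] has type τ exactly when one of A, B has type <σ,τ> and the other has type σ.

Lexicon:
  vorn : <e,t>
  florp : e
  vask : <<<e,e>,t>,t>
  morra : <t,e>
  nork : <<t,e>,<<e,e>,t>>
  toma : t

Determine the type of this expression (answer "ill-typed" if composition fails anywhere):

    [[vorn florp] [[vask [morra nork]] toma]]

[vorn florp]: vorn is <e,t>, florp is e; result t.
[morra nork]: nork is <<t,e>,<<e,e>,t>>, morra is <t,e>; result <<e,e>,t>.
[vask [morra nork]]: vask is <<<e,e>,t>,t>, [morra nork] is <<e,e>,t>; result t.
At [[vask [morra nork]] toma]: neither t nor t can take the other as argument; the node is ill-typed.

ill-typed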